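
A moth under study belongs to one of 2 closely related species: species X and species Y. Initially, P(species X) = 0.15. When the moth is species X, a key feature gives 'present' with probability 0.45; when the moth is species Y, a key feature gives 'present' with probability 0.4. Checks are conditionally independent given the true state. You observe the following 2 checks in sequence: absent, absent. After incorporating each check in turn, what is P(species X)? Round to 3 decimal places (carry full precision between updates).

0.129

Apply Bayes' rule sequentially, carrying P(species X) forward.
After 'absent': P(species X) = 0.55·0.1500 / (0.55·0.1500 + 0.6·0.8500) ≈ 0.1392
After 'absent': P(species X) = 0.55·0.1392 / (0.55·0.1392 + 0.6·0.8608) ≈ 0.1291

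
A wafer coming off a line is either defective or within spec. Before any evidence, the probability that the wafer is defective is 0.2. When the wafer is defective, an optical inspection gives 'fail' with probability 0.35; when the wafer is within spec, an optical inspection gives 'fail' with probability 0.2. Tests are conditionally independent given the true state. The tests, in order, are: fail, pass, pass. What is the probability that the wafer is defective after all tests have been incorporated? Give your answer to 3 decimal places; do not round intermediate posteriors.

0.224

After 'fail': P(defective) = 0.35·0.2000 / (0.35·0.2000 + 0.2·0.8000) ≈ 0.3043
After 'pass': P(defective) = 0.65·0.3043 / (0.65·0.3043 + 0.8·0.6957) ≈ 0.2622
After 'pass': P(defective) = 0.65·0.2622 / (0.65·0.2622 + 0.8·0.7378) ≈ 0.2241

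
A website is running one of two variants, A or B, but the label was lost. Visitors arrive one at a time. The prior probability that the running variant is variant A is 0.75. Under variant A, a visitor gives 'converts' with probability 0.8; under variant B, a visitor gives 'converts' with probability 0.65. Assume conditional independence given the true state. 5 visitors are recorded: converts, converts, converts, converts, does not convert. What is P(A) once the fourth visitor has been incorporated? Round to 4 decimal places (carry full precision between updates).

0.8732

After 'converts': P(A) = 0.8·0.7500 / (0.8·0.7500 + 0.65·0.2500) ≈ 0.7869
After 'converts': P(A) = 0.8·0.7869 / (0.8·0.7869 + 0.65·0.2131) ≈ 0.8196
After 'converts': P(A) = 0.8·0.8196 / (0.8·0.8196 + 0.65·0.1804) ≈ 0.8483
After 'converts': P(A) = 0.8·0.8483 / (0.8·0.8483 + 0.65·0.1517) ≈ 0.8732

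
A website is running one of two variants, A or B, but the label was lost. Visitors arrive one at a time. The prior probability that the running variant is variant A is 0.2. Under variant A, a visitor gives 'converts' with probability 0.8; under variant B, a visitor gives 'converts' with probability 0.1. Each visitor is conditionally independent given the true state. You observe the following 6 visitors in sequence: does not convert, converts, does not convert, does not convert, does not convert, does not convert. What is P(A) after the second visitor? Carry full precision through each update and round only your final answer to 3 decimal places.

After 'does not convert': P(A) = 0.2·0.2000 / (0.2·0.2000 + 0.9·0.8000) ≈ 0.0526
After 'converts': P(A) = 0.8·0.0526 / (0.8·0.0526 + 0.1·0.9474) ≈ 0.3077

0.308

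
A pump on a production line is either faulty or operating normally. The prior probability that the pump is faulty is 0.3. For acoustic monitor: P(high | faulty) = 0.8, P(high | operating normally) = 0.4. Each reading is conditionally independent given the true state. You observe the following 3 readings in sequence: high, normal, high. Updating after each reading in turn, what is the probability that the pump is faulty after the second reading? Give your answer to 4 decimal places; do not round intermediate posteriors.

0.2222

After 'high': P(faulty) = 0.8·0.3000 / (0.8·0.3000 + 0.4·0.7000) ≈ 0.4615
After 'normal': P(faulty) = 0.2·0.4615 / (0.2·0.4615 + 0.6·0.5385) ≈ 0.2222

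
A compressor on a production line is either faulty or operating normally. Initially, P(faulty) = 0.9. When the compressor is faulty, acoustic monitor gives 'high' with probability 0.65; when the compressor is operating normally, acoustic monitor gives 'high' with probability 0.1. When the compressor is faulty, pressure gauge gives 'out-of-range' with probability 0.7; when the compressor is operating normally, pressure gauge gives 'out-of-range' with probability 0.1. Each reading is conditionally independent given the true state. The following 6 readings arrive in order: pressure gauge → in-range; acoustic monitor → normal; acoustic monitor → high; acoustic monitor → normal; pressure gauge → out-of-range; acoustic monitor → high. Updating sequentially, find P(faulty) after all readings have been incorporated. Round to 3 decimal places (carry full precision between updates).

After pressure gauge='in-range': P(faulty) = 0.3·0.9000 / (0.3·0.9000 + 0.9·0.1000) ≈ 0.7500
After acoustic monitor='normal': P(faulty) = 0.35·0.7500 / (0.35·0.7500 + 0.9·0.2500) ≈ 0.5385
After acoustic monitor='high': P(faulty) = 0.65·0.5385 / (0.65·0.5385 + 0.1·0.4615) ≈ 0.8835
After acoustic monitor='normal': P(faulty) = 0.35·0.8835 / (0.35·0.8835 + 0.9·0.1165) ≈ 0.7468
After pressure gauge='out-of-range': P(faulty) = 0.7·0.7468 / (0.7·0.7468 + 0.1·0.2532) ≈ 0.9538
After acoustic monitor='high': P(faulty) = 0.65·0.9538 / (0.65·0.9538 + 0.1·0.0462) ≈ 0.9926

0.993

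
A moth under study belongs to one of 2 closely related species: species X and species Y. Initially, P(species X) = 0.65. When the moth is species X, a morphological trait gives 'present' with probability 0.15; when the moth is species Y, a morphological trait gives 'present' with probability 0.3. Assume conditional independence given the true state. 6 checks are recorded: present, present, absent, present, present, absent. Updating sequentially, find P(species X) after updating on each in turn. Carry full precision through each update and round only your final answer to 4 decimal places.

0.1461

Apply Bayes' rule sequentially, carrying P(species X) forward.
After 'present': P(species X) = 0.15·0.6500 / (0.15·0.6500 + 0.3·0.3500) ≈ 0.4815
After 'present': P(species X) = 0.15·0.4815 / (0.15·0.4815 + 0.3·0.5185) ≈ 0.3171
After 'absent': P(species X) = 0.85·0.3171 / (0.85·0.3171 + 0.7·0.6829) ≈ 0.3605
After 'present': P(species X) = 0.15·0.3605 / (0.15·0.3605 + 0.3·0.6395) ≈ 0.2199
After 'present': P(species X) = 0.15·0.2199 / (0.15·0.2199 + 0.3·0.7801) ≈ 0.1235
After 'absent': P(species X) = 0.85·0.1235 / (0.85·0.1235 + 0.7·0.8765) ≈ 0.1461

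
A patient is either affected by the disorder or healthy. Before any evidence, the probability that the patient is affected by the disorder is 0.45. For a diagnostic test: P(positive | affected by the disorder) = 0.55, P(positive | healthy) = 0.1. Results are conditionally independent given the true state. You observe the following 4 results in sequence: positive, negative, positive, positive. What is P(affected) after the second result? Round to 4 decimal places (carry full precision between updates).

0.6923

After 'positive': P(affected) = 0.55·0.4500 / (0.55·0.4500 + 0.1·0.5500) ≈ 0.8182
After 'negative': P(affected) = 0.45·0.8182 / (0.45·0.8182 + 0.9·0.1818) ≈ 0.6923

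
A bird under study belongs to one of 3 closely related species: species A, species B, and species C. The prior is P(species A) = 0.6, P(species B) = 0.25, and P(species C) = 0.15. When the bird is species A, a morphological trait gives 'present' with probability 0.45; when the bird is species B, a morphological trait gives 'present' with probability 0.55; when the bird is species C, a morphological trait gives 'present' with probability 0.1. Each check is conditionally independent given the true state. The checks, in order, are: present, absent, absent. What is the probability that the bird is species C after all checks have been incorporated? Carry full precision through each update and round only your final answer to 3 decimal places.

0.100

After 'present': normaliser = 0.45·0.6000 + 0.55·0.2500 + 0.1·0.1500; P(species A) ≈ 0.6391, P(species B) ≈ 0.3254, P(species C) ≈ 0.0355
After 'absent': normaliser = 0.55·0.6391 + 0.45·0.3254 + 0.9·0.0355; P(species A) ≈ 0.6633, P(species B) ≈ 0.2764, P(species C) ≈ 0.0603
After 'absent': normaliser = 0.55·0.6633 + 0.45·0.2764 + 0.9·0.0603; P(species A) ≈ 0.6713, P(species B) ≈ 0.2288, P(species C) ≈ 0.0999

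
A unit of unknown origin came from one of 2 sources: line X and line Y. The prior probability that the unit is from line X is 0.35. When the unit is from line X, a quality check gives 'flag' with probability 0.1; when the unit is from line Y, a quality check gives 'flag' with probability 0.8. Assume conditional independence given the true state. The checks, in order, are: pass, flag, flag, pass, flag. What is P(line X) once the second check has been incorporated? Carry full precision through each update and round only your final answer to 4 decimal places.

After 'pass': P(line X) = 0.9·0.3500 / (0.9·0.3500 + 0.2·0.6500) ≈ 0.7079
After 'flag': P(line X) = 0.1·0.7079 / (0.1·0.7079 + 0.8·0.2921) ≈ 0.2325

0.2325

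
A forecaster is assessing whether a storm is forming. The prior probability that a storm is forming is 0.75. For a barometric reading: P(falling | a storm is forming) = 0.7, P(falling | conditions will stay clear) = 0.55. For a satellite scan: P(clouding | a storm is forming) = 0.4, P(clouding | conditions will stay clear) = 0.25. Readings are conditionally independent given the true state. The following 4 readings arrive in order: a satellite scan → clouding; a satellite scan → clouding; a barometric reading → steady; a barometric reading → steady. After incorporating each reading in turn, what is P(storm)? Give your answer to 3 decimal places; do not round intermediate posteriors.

Apply Bayes' rule sequentially, carrying P(storm) forward.
After a satellite scan='clouding': P(storm) = 0.4·0.7500 / (0.4·0.7500 + 0.25·0.2500) ≈ 0.8276
After a satellite scan='clouding': P(storm) = 0.4·0.8276 / (0.4·0.8276 + 0.25·0.1724) ≈ 0.8848
After a barometric reading='steady': P(storm) = 0.3·0.8848 / (0.3·0.8848 + 0.45·0.1152) ≈ 0.8366
After a barometric reading='steady': P(storm) = 0.3·0.8366 / (0.3·0.8366 + 0.45·0.1634) ≈ 0.7734

0.773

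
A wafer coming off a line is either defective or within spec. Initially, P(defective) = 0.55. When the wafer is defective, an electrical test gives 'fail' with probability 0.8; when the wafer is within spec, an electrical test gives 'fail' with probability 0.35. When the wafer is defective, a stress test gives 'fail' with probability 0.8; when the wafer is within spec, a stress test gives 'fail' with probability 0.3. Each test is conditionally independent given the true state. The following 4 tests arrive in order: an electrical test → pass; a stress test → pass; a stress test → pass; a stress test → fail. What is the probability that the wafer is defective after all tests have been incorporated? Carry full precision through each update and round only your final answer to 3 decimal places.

After an electrical test='pass': P(defective) = 0.2·0.5500 / (0.2·0.5500 + 0.65·0.4500) ≈ 0.2733
After a stress test='pass': P(defective) = 0.2·0.2733 / (0.2·0.2733 + 0.7·0.7267) ≈ 0.0970
After a stress test='pass': P(defective) = 0.2·0.0970 / (0.2·0.0970 + 0.7·0.9030) ≈ 0.0298
After a stress test='fail': P(defective) = 0.8·0.0298 / (0.8·0.0298 + 0.3·0.9702) ≈ 0.0757

0.076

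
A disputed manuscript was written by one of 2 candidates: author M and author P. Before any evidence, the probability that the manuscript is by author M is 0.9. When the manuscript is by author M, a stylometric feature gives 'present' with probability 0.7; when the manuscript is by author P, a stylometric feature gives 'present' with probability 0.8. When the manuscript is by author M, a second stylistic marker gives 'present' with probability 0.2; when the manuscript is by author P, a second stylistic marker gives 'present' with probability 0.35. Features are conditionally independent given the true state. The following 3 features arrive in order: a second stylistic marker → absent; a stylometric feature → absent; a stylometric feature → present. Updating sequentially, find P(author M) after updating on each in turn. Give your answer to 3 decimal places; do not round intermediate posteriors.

0.936

After a second stylistic marker='absent': P(author M) = 0.8·0.9000 / (0.8·0.9000 + 0.65·0.1000) ≈ 0.9172
After a stylometric feature='absent': P(author M) = 0.3·0.9172 / (0.3·0.9172 + 0.2·0.0828) ≈ 0.9432
After a stylometric feature='present': P(author M) = 0.7·0.9432 / (0.7·0.9432 + 0.8·0.0568) ≈ 0.9356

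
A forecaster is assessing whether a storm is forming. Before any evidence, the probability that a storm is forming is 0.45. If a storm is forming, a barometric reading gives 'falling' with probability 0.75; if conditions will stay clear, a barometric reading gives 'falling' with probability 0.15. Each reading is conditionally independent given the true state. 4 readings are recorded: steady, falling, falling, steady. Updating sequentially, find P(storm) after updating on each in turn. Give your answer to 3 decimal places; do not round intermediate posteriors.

0.639

After 'steady': P(storm) = 0.25·0.4500 / (0.25·0.4500 + 0.85·0.5500) ≈ 0.1940
After 'falling': P(storm) = 0.75·0.1940 / (0.75·0.1940 + 0.15·0.8060) ≈ 0.5461
After 'falling': P(storm) = 0.75·0.5461 / (0.75·0.5461 + 0.15·0.4539) ≈ 0.8575
After 'steady': P(storm) = 0.25·0.8575 / (0.25·0.8575 + 0.85·0.1425) ≈ 0.6389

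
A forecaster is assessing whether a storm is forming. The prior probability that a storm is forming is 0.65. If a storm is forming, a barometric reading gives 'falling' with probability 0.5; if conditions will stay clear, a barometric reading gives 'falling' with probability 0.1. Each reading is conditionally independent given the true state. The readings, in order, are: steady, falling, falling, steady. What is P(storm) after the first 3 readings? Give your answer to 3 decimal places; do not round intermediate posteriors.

Each posterior becomes the prior for the next update.
After 'steady': P(storm) = 0.5·0.6500 / (0.5·0.6500 + 0.9·0.3500) ≈ 0.5078
After 'falling': P(storm) = 0.5·0.5078 / (0.5·0.5078 + 0.1·0.4922) ≈ 0.8376
After 'falling': P(storm) = 0.5·0.8376 / (0.5·0.8376 + 0.1·0.1624) ≈ 0.9627

0.963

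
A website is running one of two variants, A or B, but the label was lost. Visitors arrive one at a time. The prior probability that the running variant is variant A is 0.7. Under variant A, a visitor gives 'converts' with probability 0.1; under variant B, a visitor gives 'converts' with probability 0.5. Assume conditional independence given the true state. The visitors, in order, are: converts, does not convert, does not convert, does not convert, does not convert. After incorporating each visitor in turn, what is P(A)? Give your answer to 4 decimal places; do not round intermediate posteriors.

After 'converts': P(A) = 0.1·0.7000 / (0.1·0.7000 + 0.5·0.3000) ≈ 0.3182
After 'does not convert': P(A) = 0.9·0.3182 / (0.9·0.3182 + 0.5·0.6818) ≈ 0.4565
After 'does not convert': P(A) = 0.9·0.4565 / (0.9·0.4565 + 0.5·0.5435) ≈ 0.6019
After 'does not convert': P(A) = 0.9·0.6019 / (0.9·0.6019 + 0.5·0.3981) ≈ 0.7313
After 'does not convert': P(A) = 0.9·0.7313 / (0.9·0.7313 + 0.5·0.2687) ≈ 0.8305

0.8305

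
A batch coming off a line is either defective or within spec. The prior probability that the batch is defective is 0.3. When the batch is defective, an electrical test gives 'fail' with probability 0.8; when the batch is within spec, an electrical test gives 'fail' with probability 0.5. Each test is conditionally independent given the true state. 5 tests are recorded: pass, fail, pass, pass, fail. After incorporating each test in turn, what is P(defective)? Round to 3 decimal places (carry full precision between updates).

0.066

After 'pass': P(defective) = 0.2·0.3000 / (0.2·0.3000 + 0.5·0.7000) ≈ 0.1463
After 'fail': P(defective) = 0.8·0.1463 / (0.8·0.1463 + 0.5·0.8537) ≈ 0.2152
After 'pass': P(defective) = 0.2·0.2152 / (0.2·0.2152 + 0.5·0.7848) ≈ 0.0989
After 'pass': P(defective) = 0.2·0.0989 / (0.2·0.0989 + 0.5·0.9011) ≈ 0.0420
After 'fail': P(defective) = 0.8·0.0420 / (0.8·0.0420 + 0.5·0.9580) ≈ 0.0656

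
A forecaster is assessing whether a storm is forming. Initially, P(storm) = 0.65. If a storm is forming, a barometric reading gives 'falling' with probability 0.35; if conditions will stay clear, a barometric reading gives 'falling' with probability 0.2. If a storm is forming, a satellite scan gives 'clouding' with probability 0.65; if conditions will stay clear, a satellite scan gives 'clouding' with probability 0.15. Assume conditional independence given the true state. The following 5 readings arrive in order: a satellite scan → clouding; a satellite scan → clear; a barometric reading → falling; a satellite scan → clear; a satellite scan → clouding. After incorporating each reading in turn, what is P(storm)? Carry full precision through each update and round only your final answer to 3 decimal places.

0.912

After a satellite scan='clouding': P(storm) = 0.65·0.6500 / (0.65·0.6500 + 0.15·0.3500) ≈ 0.8895
After a satellite scan='clear': P(storm) = 0.35·0.8895 / (0.35·0.8895 + 0.85·0.1105) ≈ 0.7682
After a barometric reading='falling': P(storm) = 0.35·0.7682 / (0.35·0.7682 + 0.2·0.2318) ≈ 0.8529
After a satellite scan='clear': P(storm) = 0.35·0.8529 / (0.35·0.8529 + 0.85·0.1471) ≈ 0.7048
After a satellite scan='clouding': P(storm) = 0.65·0.7048 / (0.65·0.7048 + 0.15·0.2952) ≈ 0.9119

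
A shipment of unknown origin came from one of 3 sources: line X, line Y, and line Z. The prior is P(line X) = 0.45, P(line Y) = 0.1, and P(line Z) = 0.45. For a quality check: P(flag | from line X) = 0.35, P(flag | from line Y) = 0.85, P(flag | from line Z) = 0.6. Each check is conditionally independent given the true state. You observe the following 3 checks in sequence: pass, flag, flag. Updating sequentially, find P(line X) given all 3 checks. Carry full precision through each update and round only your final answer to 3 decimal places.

Each posterior becomes the prior for the next update.
After 'pass': normaliser = 0.65·0.4500 + 0.15·0.1000 + 0.4·0.4500; P(line X) ≈ 0.6000, P(line Y) ≈ 0.0308, P(line Z) ≈ 0.3692
After 'flag': normaliser = 0.35·0.6000 + 0.85·0.0308 + 0.6·0.3692; P(line X) ≈ 0.4588, P(line Y) ≈ 0.0571, P(line Z) ≈ 0.4840
After 'flag': normaliser = 0.35·0.4588 + 0.85·0.0571 + 0.6·0.4840; P(line X) ≈ 0.3214, P(line Y) ≈ 0.0972, P(line Z) ≈ 0.5813

0.321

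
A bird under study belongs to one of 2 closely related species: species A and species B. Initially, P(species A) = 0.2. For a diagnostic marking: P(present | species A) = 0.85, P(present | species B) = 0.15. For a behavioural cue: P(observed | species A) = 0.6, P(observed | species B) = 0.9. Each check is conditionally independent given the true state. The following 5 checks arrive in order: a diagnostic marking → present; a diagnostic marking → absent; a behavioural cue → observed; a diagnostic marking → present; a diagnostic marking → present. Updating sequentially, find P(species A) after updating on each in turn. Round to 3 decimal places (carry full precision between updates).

0.843

Each posterior becomes the prior for the next update.
After a diagnostic marking='present': P(species A) = 0.85·0.2000 / (0.85·0.2000 + 0.15·0.8000) ≈ 0.5862
After a diagnostic marking='absent': P(species A) = 0.15·0.5862 / (0.15·0.5862 + 0.85·0.4138) ≈ 0.2000
After a behavioural cue='observed': P(species A) = 0.6·0.2000 / (0.6·0.2000 + 0.9·0.8000) ≈ 0.1429
After a diagnostic marking='present': P(species A) = 0.85·0.1429 / (0.85·0.1429 + 0.15·0.8571) ≈ 0.4857
After a diagnostic marking='present': P(species A) = 0.85·0.4857 / (0.85·0.4857 + 0.15·0.5143) ≈ 0.8426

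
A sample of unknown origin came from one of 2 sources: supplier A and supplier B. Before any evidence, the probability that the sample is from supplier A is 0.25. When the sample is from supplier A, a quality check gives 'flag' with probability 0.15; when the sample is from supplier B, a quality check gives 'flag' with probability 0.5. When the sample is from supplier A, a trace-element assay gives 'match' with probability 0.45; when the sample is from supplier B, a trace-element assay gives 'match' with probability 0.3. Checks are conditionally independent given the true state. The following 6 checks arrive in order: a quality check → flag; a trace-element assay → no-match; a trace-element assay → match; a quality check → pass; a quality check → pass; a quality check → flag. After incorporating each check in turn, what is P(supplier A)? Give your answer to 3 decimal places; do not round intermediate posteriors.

Apply Bayes' rule sequentially, carrying P(supplier A) forward.
After a quality check='flag': P(supplier A) = 0.15·0.2500 / (0.15·0.2500 + 0.5·0.7500) ≈ 0.0909
After a trace-element assay='no-match': P(supplier A) = 0.55·0.0909 / (0.55·0.0909 + 0.7·0.9091) ≈ 0.0728
After a trace-element assay='match': P(supplier A) = 0.45·0.0728 / (0.45·0.0728 + 0.3·0.9272) ≈ 0.1054
After a quality check='pass': P(supplier A) = 0.85·0.1054 / (0.85·0.1054 + 0.5·0.8946) ≈ 0.1669
After a quality check='pass': P(supplier A) = 0.85·0.1669 / (0.85·0.1669 + 0.5·0.8331) ≈ 0.2541
After a quality check='flag': P(supplier A) = 0.15·0.2541 / (0.15·0.2541 + 0.5·0.7459) ≈ 0.0927

0.093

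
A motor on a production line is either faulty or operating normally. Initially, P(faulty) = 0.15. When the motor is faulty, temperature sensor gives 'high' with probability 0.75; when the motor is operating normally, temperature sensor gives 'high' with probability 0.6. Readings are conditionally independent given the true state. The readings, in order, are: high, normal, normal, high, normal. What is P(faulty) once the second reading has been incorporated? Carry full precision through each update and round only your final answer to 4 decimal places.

After 'high': P(faulty) = 0.75·0.1500 / (0.75·0.1500 + 0.6·0.8500) ≈ 0.1807
After 'normal': P(faulty) = 0.25·0.1807 / (0.25·0.1807 + 0.4·0.8193) ≈ 0.1212

0.1212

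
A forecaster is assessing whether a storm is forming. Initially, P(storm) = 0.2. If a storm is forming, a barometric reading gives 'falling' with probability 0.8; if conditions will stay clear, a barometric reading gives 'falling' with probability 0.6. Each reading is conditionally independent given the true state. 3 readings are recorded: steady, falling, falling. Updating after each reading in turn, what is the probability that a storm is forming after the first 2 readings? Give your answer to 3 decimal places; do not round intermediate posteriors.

0.143

After 'steady': P(storm) = 0.2·0.2000 / (0.2·0.2000 + 0.4·0.8000) ≈ 0.1111
After 'falling': P(storm) = 0.8·0.1111 / (0.8·0.1111 + 0.6·0.8889) ≈ 0.1429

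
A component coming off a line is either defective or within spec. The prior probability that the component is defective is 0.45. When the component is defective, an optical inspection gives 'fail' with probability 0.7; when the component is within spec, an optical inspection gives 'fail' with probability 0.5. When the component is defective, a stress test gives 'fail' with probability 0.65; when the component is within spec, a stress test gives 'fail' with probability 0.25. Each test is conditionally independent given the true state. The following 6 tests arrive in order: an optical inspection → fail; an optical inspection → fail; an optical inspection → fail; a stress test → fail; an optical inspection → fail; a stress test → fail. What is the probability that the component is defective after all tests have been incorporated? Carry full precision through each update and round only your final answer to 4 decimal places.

0.9551

After an optical inspection='fail': P(defective) = 0.7·0.4500 / (0.7·0.4500 + 0.5·0.5500) ≈ 0.5339
After an optical inspection='fail': P(defective) = 0.7·0.5339 / (0.7·0.5339 + 0.5·0.4661) ≈ 0.6159
After an optical inspection='fail': P(defective) = 0.7·0.6159 / (0.7·0.6159 + 0.5·0.3841) ≈ 0.6918
After a stress test='fail': P(defective) = 0.65·0.6918 / (0.65·0.6918 + 0.25·0.3082) ≈ 0.8537
After an optical inspection='fail': P(defective) = 0.7·0.8537 / (0.7·0.8537 + 0.5·0.1463) ≈ 0.8910
After a stress test='fail': P(defective) = 0.65·0.8910 / (0.65·0.8910 + 0.25·0.1090) ≈ 0.9551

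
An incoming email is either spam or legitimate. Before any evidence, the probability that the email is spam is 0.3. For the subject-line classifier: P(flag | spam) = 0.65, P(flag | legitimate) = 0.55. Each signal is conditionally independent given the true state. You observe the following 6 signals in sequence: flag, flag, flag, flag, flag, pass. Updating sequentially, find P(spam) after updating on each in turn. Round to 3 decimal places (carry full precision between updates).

After 'flag': P(spam) = 0.65·0.3000 / (0.65·0.3000 + 0.55·0.7000) ≈ 0.3362
After 'flag': P(spam) = 0.65·0.3362 / (0.65·0.3362 + 0.55·0.6638) ≈ 0.3744
After 'flag': P(spam) = 0.65·0.3744 / (0.65·0.3744 + 0.55·0.6256) ≈ 0.4143
After 'flag': P(spam) = 0.65·0.4143 / (0.65·0.4143 + 0.55·0.5857) ≈ 0.4553
After 'flag': P(spam) = 0.65·0.4553 / (0.65·0.4553 + 0.55·0.5447) ≈ 0.4970
After 'pass': P(spam) = 0.35·0.4970 / (0.35·0.4970 + 0.45·0.5030) ≈ 0.4345

0.435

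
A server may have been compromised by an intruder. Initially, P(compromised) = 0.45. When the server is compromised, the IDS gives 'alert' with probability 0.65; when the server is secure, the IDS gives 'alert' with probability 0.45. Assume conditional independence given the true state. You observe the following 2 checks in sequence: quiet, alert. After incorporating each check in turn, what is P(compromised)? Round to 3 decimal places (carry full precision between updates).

0.429

After 'quiet': P(compromised) = 0.35·0.4500 / (0.35·0.4500 + 0.55·0.5500) ≈ 0.3424
After 'alert': P(compromised) = 0.65·0.3424 / (0.65·0.3424 + 0.45·0.6576) ≈ 0.4292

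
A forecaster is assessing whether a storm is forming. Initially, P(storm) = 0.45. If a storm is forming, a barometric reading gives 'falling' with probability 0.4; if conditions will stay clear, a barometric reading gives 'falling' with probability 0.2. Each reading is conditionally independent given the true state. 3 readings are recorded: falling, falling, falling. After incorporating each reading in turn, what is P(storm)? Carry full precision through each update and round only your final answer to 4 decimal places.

After 'falling': P(storm) = 0.4·0.4500 / (0.4·0.4500 + 0.2·0.5500) ≈ 0.6207
After 'falling': P(storm) = 0.4·0.6207 / (0.4·0.6207 + 0.2·0.3793) ≈ 0.7660
After 'falling': P(storm) = 0.4·0.7660 / (0.4·0.7660 + 0.2·0.2340) ≈ 0.8675

0.8675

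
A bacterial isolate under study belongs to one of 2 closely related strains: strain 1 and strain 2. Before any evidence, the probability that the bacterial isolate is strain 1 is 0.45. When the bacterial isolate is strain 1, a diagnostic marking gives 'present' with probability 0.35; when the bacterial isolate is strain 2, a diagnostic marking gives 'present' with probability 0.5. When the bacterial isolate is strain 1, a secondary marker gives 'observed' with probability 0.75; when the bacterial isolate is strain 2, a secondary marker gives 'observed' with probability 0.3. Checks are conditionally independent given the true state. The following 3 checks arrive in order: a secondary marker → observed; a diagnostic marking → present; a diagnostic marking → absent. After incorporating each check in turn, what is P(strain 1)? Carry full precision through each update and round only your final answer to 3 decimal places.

After a secondary marker='observed': P(strain 1) = 0.75·0.4500 / (0.75·0.4500 + 0.3·0.5500) ≈ 0.6716
After a diagnostic marking='present': P(strain 1) = 0.35·0.6716 / (0.35·0.6716 + 0.5·0.3284) ≈ 0.5888
After a diagnostic marking='absent': P(strain 1) = 0.65·0.5888 / (0.65·0.5888 + 0.5·0.4112) ≈ 0.6505

0.651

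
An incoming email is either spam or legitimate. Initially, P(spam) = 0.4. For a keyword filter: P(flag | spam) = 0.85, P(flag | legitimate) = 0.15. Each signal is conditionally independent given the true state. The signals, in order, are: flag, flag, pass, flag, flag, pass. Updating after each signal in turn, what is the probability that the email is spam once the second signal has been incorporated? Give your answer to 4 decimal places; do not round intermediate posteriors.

0.9554

After 'flag': P(spam) = 0.85·0.4000 / (0.85·0.4000 + 0.15·0.6000) ≈ 0.7907
After 'flag': P(spam) = 0.85·0.7907 / (0.85·0.7907 + 0.15·0.2093) ≈ 0.9554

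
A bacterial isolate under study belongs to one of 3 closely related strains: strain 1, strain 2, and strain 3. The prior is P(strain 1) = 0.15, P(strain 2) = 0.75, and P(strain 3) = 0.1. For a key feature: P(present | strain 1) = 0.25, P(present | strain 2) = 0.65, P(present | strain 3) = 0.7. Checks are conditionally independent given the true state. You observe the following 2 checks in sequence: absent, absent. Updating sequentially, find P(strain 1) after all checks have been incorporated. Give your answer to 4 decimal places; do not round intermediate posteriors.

Apply Bayes' rule sequentially, carrying P(strain 1) forward.
After 'absent': normaliser = 0.75·0.1500 + 0.35·0.7500 + 0.3·0.1000; P(strain 1) ≈ 0.2778, P(strain 2) ≈ 0.6481, P(strain 3) ≈ 0.0741
After 'absent': normaliser = 0.75·0.2778 + 0.35·0.6481 + 0.3·0.0741; P(strain 1) ≈ 0.4555, P(strain 2) ≈ 0.4960, P(strain 3) ≈ 0.0486

0.4555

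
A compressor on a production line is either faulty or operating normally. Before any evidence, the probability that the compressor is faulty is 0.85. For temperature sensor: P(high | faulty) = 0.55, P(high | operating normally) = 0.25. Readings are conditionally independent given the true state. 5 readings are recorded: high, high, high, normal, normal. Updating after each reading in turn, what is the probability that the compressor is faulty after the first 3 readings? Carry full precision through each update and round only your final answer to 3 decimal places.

Apply Bayes' rule sequentially, carrying P(faulty) forward.
After 'high': P(faulty) = 0.55·0.8500 / (0.55·0.8500 + 0.25·0.1500) ≈ 0.9257
After 'high': P(faulty) = 0.55·0.9257 / (0.55·0.9257 + 0.25·0.0743) ≈ 0.9648
After 'high': P(faulty) = 0.55·0.9648 / (0.55·0.9648 + 0.25·0.0352) ≈ 0.9837

0.984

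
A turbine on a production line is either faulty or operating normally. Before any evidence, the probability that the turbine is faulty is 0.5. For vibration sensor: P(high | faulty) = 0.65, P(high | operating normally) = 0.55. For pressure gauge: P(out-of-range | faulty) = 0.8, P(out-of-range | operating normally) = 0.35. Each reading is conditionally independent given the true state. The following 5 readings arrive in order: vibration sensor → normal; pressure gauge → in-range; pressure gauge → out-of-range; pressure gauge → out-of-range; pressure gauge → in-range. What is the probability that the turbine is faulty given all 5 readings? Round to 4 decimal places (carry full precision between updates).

After vibration sensor='normal': P(faulty) = 0.35·0.5000 / (0.35·0.5000 + 0.45·0.5000) ≈ 0.4375
After pressure gauge='in-range': P(faulty) = 0.2·0.4375 / (0.2·0.4375 + 0.65·0.5625) ≈ 0.1931
After pressure gauge='out-of-range': P(faulty) = 0.8·0.1931 / (0.8·0.1931 + 0.35·0.8069) ≈ 0.3536
After pressure gauge='out-of-range': P(faulty) = 0.8·0.3536 / (0.8·0.3536 + 0.35·0.6464) ≈ 0.5556
After pressure gauge='in-range': P(faulty) = 0.2·0.5556 / (0.2·0.5556 + 0.65·0.4444) ≈ 0.2778

0.2778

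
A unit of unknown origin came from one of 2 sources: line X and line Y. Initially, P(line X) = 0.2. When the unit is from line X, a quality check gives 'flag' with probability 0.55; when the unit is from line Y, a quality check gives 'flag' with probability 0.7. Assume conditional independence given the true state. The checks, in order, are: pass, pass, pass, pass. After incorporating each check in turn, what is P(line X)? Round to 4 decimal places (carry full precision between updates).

After 'pass': P(line X) = 0.45·0.2000 / (0.45·0.2000 + 0.3·0.8000) ≈ 0.2727
After 'pass': P(line X) = 0.45·0.2727 / (0.45·0.2727 + 0.3·0.7273) ≈ 0.3600
After 'pass': P(line X) = 0.45·0.3600 / (0.45·0.3600 + 0.3·0.6400) ≈ 0.4576
After 'pass': P(line X) = 0.45·0.4576 / (0.45·0.4576 + 0.3·0.5424) ≈ 0.5586

0.5586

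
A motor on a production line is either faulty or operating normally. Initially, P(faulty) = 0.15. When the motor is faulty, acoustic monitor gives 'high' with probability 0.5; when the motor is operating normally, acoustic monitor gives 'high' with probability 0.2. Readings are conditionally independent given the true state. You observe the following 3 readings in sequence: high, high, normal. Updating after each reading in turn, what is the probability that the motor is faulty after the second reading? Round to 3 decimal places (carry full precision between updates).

After 'high': P(faulty) = 0.5·0.1500 / (0.5·0.1500 + 0.2·0.8500) ≈ 0.3061
After 'high': P(faulty) = 0.5·0.3061 / (0.5·0.3061 + 0.2·0.6939) ≈ 0.5245

0.524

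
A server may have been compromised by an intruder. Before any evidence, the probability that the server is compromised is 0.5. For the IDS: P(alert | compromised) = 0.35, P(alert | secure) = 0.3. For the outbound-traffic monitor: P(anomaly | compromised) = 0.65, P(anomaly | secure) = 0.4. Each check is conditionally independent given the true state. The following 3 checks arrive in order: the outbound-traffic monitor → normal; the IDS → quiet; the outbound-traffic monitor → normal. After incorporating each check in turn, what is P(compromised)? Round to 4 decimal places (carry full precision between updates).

After the outbound-traffic monitor='normal': P(compromised) = 0.35·0.5000 / (0.35·0.5000 + 0.6·0.5000) ≈ 0.3684
After the IDS='quiet': P(compromised) = 0.65·0.3684 / (0.65·0.3684 + 0.7·0.6316) ≈ 0.3514
After the outbound-traffic monitor='normal': P(compromised) = 0.35·0.3514 / (0.35·0.3514 + 0.6·0.6486) ≈ 0.2401

0.2401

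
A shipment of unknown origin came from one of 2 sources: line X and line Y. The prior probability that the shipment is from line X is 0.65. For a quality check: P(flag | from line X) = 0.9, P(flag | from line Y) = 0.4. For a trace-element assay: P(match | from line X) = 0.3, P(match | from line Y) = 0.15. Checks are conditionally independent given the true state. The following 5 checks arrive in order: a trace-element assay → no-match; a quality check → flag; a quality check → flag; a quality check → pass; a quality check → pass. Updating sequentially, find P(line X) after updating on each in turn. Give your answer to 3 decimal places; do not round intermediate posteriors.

After a trace-element assay='no-match': P(line X) = 0.7·0.6500 / (0.7·0.6500 + 0.85·0.3500) ≈ 0.6047
After a quality check='flag': P(line X) = 0.9·0.6047 / (0.9·0.6047 + 0.4·0.3953) ≈ 0.7748
After a quality check='flag': P(line X) = 0.9·0.7748 / (0.9·0.7748 + 0.4·0.2252) ≈ 0.8856
After a quality check='pass': P(line X) = 0.1·0.8856 / (0.1·0.8856 + 0.6·0.1144) ≈ 0.5634
After a quality check='pass': P(line X) = 0.1·0.5634 / (0.1·0.5634 + 0.6·0.4366) ≈ 0.1770

0.177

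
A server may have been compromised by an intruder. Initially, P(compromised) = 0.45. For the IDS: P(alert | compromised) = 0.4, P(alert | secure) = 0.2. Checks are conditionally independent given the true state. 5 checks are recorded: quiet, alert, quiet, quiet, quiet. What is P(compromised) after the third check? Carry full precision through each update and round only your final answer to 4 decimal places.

0.4793

After 'quiet': P(compromised) = 0.6·0.4500 / (0.6·0.4500 + 0.8·0.5500) ≈ 0.3803
After 'alert': P(compromised) = 0.4·0.3803 / (0.4·0.3803 + 0.2·0.6197) ≈ 0.5510
After 'quiet': P(compromised) = 0.6·0.5510 / (0.6·0.5510 + 0.8·0.4490) ≈ 0.4793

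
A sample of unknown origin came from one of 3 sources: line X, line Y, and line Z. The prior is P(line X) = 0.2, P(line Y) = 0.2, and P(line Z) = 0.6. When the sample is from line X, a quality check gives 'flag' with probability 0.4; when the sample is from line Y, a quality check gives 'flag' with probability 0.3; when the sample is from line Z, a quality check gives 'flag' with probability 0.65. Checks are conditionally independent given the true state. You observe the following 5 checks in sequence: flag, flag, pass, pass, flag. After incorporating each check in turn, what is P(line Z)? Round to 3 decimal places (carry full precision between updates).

0.736

After 'flag': normaliser = 0.4·0.2000 + 0.3·0.2000 + 0.65·0.6000; P(line X) ≈ 0.1509, P(line Y) ≈ 0.1132, P(line Z) ≈ 0.7358
After 'flag': normaliser = 0.4·0.1509 + 0.3·0.1132 + 0.65·0.7358; P(line X) ≈ 0.1054, P(line Y) ≈ 0.0593, P(line Z) ≈ 0.8353
After 'pass': normaliser = 0.6·0.1054 + 0.7·0.0593 + 0.35·0.8353; P(line X) ≈ 0.1593, P(line Y) ≈ 0.1045, P(line Z) ≈ 0.7362
After 'pass': normaliser = 0.6·0.1593 + 0.7·0.1045 + 0.35·0.7362; P(line X) ≈ 0.2242, P(line Y) ≈ 0.1716, P(line Z) ≈ 0.6042
After 'flag': normaliser = 0.4·0.2242 + 0.3·0.1716 + 0.65·0.6042; P(line X) ≈ 0.1679, P(line Y) ≈ 0.0964, P(line Z) ≈ 0.7356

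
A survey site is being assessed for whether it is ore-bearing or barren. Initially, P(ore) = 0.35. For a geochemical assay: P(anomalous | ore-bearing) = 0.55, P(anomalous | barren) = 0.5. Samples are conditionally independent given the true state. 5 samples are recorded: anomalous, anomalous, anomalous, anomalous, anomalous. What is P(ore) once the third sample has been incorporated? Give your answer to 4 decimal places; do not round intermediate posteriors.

0.4175

Apply Bayes' rule sequentially, carrying P(ore) forward.
After 'anomalous': P(ore) = 0.55·0.3500 / (0.55·0.3500 + 0.5·0.6500) ≈ 0.3720
After 'anomalous': P(ore) = 0.55·0.3720 / (0.55·0.3720 + 0.5·0.6280) ≈ 0.3945
After 'anomalous': P(ore) = 0.55·0.3945 / (0.55·0.3945 + 0.5·0.6055) ≈ 0.4175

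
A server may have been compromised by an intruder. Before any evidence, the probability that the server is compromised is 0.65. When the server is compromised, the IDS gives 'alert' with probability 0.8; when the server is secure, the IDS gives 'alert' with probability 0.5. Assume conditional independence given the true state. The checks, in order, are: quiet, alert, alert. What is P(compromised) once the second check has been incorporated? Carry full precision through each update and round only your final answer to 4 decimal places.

0.5431

After 'quiet': P(compromised) = 0.2·0.6500 / (0.2·0.6500 + 0.5·0.3500) ≈ 0.4262
After 'alert': P(compromised) = 0.8·0.4262 / (0.8·0.4262 + 0.5·0.5738) ≈ 0.5431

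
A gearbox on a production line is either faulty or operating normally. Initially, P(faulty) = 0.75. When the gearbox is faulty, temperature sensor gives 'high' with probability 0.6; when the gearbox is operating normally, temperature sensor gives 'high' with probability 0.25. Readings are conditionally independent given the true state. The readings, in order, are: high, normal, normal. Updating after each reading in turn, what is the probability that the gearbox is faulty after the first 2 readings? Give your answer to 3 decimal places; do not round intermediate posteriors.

0.793

After 'high': P(faulty) = 0.6·0.7500 / (0.6·0.7500 + 0.25·0.2500) ≈ 0.8780
After 'normal': P(faulty) = 0.4·0.8780 / (0.4·0.8780 + 0.75·0.1220) ≈ 0.7934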